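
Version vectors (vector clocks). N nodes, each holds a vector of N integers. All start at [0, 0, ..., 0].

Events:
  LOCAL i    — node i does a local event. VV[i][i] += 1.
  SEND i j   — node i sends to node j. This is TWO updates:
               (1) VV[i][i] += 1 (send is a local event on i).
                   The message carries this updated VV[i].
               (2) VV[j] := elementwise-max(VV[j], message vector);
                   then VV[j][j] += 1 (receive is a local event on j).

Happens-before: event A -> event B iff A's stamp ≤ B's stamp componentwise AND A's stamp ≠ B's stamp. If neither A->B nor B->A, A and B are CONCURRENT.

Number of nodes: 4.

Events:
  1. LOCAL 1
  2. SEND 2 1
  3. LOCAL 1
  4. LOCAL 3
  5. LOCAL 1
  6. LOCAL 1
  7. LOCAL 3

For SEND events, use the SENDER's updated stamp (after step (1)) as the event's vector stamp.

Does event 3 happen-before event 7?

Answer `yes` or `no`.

Answer: no

Derivation:
Initial: VV[0]=[0, 0, 0, 0]
Initial: VV[1]=[0, 0, 0, 0]
Initial: VV[2]=[0, 0, 0, 0]
Initial: VV[3]=[0, 0, 0, 0]
Event 1: LOCAL 1: VV[1][1]++ -> VV[1]=[0, 1, 0, 0]
Event 2: SEND 2->1: VV[2][2]++ -> VV[2]=[0, 0, 1, 0], msg_vec=[0, 0, 1, 0]; VV[1]=max(VV[1],msg_vec) then VV[1][1]++ -> VV[1]=[0, 2, 1, 0]
Event 3: LOCAL 1: VV[1][1]++ -> VV[1]=[0, 3, 1, 0]
Event 4: LOCAL 3: VV[3][3]++ -> VV[3]=[0, 0, 0, 1]
Event 5: LOCAL 1: VV[1][1]++ -> VV[1]=[0, 4, 1, 0]
Event 6: LOCAL 1: VV[1][1]++ -> VV[1]=[0, 5, 1, 0]
Event 7: LOCAL 3: VV[3][3]++ -> VV[3]=[0, 0, 0, 2]
Event 3 stamp: [0, 3, 1, 0]
Event 7 stamp: [0, 0, 0, 2]
[0, 3, 1, 0] <= [0, 0, 0, 2]? False. Equal? False. Happens-before: False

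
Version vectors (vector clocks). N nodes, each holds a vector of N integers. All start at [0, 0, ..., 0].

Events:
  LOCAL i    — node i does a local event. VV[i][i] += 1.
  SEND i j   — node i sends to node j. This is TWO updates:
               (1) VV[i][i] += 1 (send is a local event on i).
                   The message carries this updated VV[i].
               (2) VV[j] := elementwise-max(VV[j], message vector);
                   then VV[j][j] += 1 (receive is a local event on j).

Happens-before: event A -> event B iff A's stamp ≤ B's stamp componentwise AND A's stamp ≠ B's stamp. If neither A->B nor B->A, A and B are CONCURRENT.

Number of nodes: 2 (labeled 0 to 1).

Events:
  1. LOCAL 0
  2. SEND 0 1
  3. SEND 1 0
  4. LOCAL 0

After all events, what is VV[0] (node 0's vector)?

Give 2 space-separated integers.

Answer: 4 2

Derivation:
Initial: VV[0]=[0, 0]
Initial: VV[1]=[0, 0]
Event 1: LOCAL 0: VV[0][0]++ -> VV[0]=[1, 0]
Event 2: SEND 0->1: VV[0][0]++ -> VV[0]=[2, 0], msg_vec=[2, 0]; VV[1]=max(VV[1],msg_vec) then VV[1][1]++ -> VV[1]=[2, 1]
Event 3: SEND 1->0: VV[1][1]++ -> VV[1]=[2, 2], msg_vec=[2, 2]; VV[0]=max(VV[0],msg_vec) then VV[0][0]++ -> VV[0]=[3, 2]
Event 4: LOCAL 0: VV[0][0]++ -> VV[0]=[4, 2]
Final vectors: VV[0]=[4, 2]; VV[1]=[2, 2]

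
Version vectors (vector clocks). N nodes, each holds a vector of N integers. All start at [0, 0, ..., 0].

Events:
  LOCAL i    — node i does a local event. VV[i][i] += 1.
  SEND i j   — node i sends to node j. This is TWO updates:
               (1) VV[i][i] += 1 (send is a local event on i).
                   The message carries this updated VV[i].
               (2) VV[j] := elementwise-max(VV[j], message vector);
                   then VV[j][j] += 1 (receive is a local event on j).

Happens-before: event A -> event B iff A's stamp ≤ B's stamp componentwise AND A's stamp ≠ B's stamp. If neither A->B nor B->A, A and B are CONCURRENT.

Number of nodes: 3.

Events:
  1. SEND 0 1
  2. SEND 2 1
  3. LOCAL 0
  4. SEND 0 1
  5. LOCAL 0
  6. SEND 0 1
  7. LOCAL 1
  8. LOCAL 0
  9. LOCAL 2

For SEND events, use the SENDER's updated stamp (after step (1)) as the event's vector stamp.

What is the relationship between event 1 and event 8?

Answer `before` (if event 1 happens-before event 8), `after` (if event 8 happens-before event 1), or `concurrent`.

Initial: VV[0]=[0, 0, 0]
Initial: VV[1]=[0, 0, 0]
Initial: VV[2]=[0, 0, 0]
Event 1: SEND 0->1: VV[0][0]++ -> VV[0]=[1, 0, 0], msg_vec=[1, 0, 0]; VV[1]=max(VV[1],msg_vec) then VV[1][1]++ -> VV[1]=[1, 1, 0]
Event 2: SEND 2->1: VV[2][2]++ -> VV[2]=[0, 0, 1], msg_vec=[0, 0, 1]; VV[1]=max(VV[1],msg_vec) then VV[1][1]++ -> VV[1]=[1, 2, 1]
Event 3: LOCAL 0: VV[0][0]++ -> VV[0]=[2, 0, 0]
Event 4: SEND 0->1: VV[0][0]++ -> VV[0]=[3, 0, 0], msg_vec=[3, 0, 0]; VV[1]=max(VV[1],msg_vec) then VV[1][1]++ -> VV[1]=[3, 3, 1]
Event 5: LOCAL 0: VV[0][0]++ -> VV[0]=[4, 0, 0]
Event 6: SEND 0->1: VV[0][0]++ -> VV[0]=[5, 0, 0], msg_vec=[5, 0, 0]; VV[1]=max(VV[1],msg_vec) then VV[1][1]++ -> VV[1]=[5, 4, 1]
Event 7: LOCAL 1: VV[1][1]++ -> VV[1]=[5, 5, 1]
Event 8: LOCAL 0: VV[0][0]++ -> VV[0]=[6, 0, 0]
Event 9: LOCAL 2: VV[2][2]++ -> VV[2]=[0, 0, 2]
Event 1 stamp: [1, 0, 0]
Event 8 stamp: [6, 0, 0]
[1, 0, 0] <= [6, 0, 0]? True
[6, 0, 0] <= [1, 0, 0]? False
Relation: before

Answer: before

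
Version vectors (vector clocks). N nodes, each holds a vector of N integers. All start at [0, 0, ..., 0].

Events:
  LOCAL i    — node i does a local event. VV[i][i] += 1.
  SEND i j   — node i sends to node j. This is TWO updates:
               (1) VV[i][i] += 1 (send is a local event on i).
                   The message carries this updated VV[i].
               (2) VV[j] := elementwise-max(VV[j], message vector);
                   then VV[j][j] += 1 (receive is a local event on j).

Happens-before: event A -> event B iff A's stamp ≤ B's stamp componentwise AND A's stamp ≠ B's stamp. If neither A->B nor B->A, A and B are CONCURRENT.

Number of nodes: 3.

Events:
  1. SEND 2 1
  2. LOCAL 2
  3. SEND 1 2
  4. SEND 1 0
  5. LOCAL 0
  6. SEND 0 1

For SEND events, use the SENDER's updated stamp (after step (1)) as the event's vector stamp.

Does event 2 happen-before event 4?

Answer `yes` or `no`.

Answer: no

Derivation:
Initial: VV[0]=[0, 0, 0]
Initial: VV[1]=[0, 0, 0]
Initial: VV[2]=[0, 0, 0]
Event 1: SEND 2->1: VV[2][2]++ -> VV[2]=[0, 0, 1], msg_vec=[0, 0, 1]; VV[1]=max(VV[1],msg_vec) then VV[1][1]++ -> VV[1]=[0, 1, 1]
Event 2: LOCAL 2: VV[2][2]++ -> VV[2]=[0, 0, 2]
Event 3: SEND 1->2: VV[1][1]++ -> VV[1]=[0, 2, 1], msg_vec=[0, 2, 1]; VV[2]=max(VV[2],msg_vec) then VV[2][2]++ -> VV[2]=[0, 2, 3]
Event 4: SEND 1->0: VV[1][1]++ -> VV[1]=[0, 3, 1], msg_vec=[0, 3, 1]; VV[0]=max(VV[0],msg_vec) then VV[0][0]++ -> VV[0]=[1, 3, 1]
Event 5: LOCAL 0: VV[0][0]++ -> VV[0]=[2, 3, 1]
Event 6: SEND 0->1: VV[0][0]++ -> VV[0]=[3, 3, 1], msg_vec=[3, 3, 1]; VV[1]=max(VV[1],msg_vec) then VV[1][1]++ -> VV[1]=[3, 4, 1]
Event 2 stamp: [0, 0, 2]
Event 4 stamp: [0, 3, 1]
[0, 0, 2] <= [0, 3, 1]? False. Equal? False. Happens-before: False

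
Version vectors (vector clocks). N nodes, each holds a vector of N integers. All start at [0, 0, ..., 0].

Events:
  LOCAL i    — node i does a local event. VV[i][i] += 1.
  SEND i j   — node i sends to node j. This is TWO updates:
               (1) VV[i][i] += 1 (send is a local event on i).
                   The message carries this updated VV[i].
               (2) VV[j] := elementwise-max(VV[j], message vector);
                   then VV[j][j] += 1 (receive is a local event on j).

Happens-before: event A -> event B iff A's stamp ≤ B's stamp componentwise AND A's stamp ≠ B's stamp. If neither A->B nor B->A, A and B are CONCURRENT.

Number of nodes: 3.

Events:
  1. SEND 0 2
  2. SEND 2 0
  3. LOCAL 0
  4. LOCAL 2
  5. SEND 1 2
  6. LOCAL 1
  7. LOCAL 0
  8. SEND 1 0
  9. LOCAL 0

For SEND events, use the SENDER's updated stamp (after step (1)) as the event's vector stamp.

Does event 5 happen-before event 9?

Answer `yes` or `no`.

Answer: yes

Derivation:
Initial: VV[0]=[0, 0, 0]
Initial: VV[1]=[0, 0, 0]
Initial: VV[2]=[0, 0, 0]
Event 1: SEND 0->2: VV[0][0]++ -> VV[0]=[1, 0, 0], msg_vec=[1, 0, 0]; VV[2]=max(VV[2],msg_vec) then VV[2][2]++ -> VV[2]=[1, 0, 1]
Event 2: SEND 2->0: VV[2][2]++ -> VV[2]=[1, 0, 2], msg_vec=[1, 0, 2]; VV[0]=max(VV[0],msg_vec) then VV[0][0]++ -> VV[0]=[2, 0, 2]
Event 3: LOCAL 0: VV[0][0]++ -> VV[0]=[3, 0, 2]
Event 4: LOCAL 2: VV[2][2]++ -> VV[2]=[1, 0, 3]
Event 5: SEND 1->2: VV[1][1]++ -> VV[1]=[0, 1, 0], msg_vec=[0, 1, 0]; VV[2]=max(VV[2],msg_vec) then VV[2][2]++ -> VV[2]=[1, 1, 4]
Event 6: LOCAL 1: VV[1][1]++ -> VV[1]=[0, 2, 0]
Event 7: LOCAL 0: VV[0][0]++ -> VV[0]=[4, 0, 2]
Event 8: SEND 1->0: VV[1][1]++ -> VV[1]=[0, 3, 0], msg_vec=[0, 3, 0]; VV[0]=max(VV[0],msg_vec) then VV[0][0]++ -> VV[0]=[5, 3, 2]
Event 9: LOCAL 0: VV[0][0]++ -> VV[0]=[6, 3, 2]
Event 5 stamp: [0, 1, 0]
Event 9 stamp: [6, 3, 2]
[0, 1, 0] <= [6, 3, 2]? True. Equal? False. Happens-before: True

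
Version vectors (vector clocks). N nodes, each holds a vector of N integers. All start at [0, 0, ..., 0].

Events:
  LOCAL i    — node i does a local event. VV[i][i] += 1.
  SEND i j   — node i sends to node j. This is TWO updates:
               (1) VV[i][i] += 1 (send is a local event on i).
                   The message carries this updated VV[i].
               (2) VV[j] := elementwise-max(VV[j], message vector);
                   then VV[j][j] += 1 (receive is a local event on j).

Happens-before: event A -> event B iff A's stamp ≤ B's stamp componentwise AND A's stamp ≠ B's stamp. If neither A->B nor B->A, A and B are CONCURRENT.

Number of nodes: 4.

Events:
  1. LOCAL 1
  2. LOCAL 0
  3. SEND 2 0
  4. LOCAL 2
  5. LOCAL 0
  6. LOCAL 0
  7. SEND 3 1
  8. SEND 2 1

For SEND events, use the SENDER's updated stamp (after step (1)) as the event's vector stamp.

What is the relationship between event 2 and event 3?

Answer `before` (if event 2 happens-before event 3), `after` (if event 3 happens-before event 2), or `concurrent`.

Initial: VV[0]=[0, 0, 0, 0]
Initial: VV[1]=[0, 0, 0, 0]
Initial: VV[2]=[0, 0, 0, 0]
Initial: VV[3]=[0, 0, 0, 0]
Event 1: LOCAL 1: VV[1][1]++ -> VV[1]=[0, 1, 0, 0]
Event 2: LOCAL 0: VV[0][0]++ -> VV[0]=[1, 0, 0, 0]
Event 3: SEND 2->0: VV[2][2]++ -> VV[2]=[0, 0, 1, 0], msg_vec=[0, 0, 1, 0]; VV[0]=max(VV[0],msg_vec) then VV[0][0]++ -> VV[0]=[2, 0, 1, 0]
Event 4: LOCAL 2: VV[2][2]++ -> VV[2]=[0, 0, 2, 0]
Event 5: LOCAL 0: VV[0][0]++ -> VV[0]=[3, 0, 1, 0]
Event 6: LOCAL 0: VV[0][0]++ -> VV[0]=[4, 0, 1, 0]
Event 7: SEND 3->1: VV[3][3]++ -> VV[3]=[0, 0, 0, 1], msg_vec=[0, 0, 0, 1]; VV[1]=max(VV[1],msg_vec) then VV[1][1]++ -> VV[1]=[0, 2, 0, 1]
Event 8: SEND 2->1: VV[2][2]++ -> VV[2]=[0, 0, 3, 0], msg_vec=[0, 0, 3, 0]; VV[1]=max(VV[1],msg_vec) then VV[1][1]++ -> VV[1]=[0, 3, 3, 1]
Event 2 stamp: [1, 0, 0, 0]
Event 3 stamp: [0, 0, 1, 0]
[1, 0, 0, 0] <= [0, 0, 1, 0]? False
[0, 0, 1, 0] <= [1, 0, 0, 0]? False
Relation: concurrent

Answer: concurrent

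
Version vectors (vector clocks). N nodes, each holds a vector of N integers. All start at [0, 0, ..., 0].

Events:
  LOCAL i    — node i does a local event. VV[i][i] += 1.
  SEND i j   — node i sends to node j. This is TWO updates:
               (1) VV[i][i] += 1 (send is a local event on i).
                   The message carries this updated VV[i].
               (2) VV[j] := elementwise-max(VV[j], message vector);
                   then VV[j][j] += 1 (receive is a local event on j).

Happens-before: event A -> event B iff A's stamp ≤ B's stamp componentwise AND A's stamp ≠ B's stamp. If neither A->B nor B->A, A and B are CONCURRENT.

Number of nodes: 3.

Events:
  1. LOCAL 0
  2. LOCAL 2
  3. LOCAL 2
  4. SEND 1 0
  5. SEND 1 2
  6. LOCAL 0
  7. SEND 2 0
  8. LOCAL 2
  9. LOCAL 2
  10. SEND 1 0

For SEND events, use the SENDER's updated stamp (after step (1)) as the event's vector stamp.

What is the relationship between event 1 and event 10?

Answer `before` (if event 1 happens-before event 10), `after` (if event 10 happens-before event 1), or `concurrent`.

Initial: VV[0]=[0, 0, 0]
Initial: VV[1]=[0, 0, 0]
Initial: VV[2]=[0, 0, 0]
Event 1: LOCAL 0: VV[0][0]++ -> VV[0]=[1, 0, 0]
Event 2: LOCAL 2: VV[2][2]++ -> VV[2]=[0, 0, 1]
Event 3: LOCAL 2: VV[2][2]++ -> VV[2]=[0, 0, 2]
Event 4: SEND 1->0: VV[1][1]++ -> VV[1]=[0, 1, 0], msg_vec=[0, 1, 0]; VV[0]=max(VV[0],msg_vec) then VV[0][0]++ -> VV[0]=[2, 1, 0]
Event 5: SEND 1->2: VV[1][1]++ -> VV[1]=[0, 2, 0], msg_vec=[0, 2, 0]; VV[2]=max(VV[2],msg_vec) then VV[2][2]++ -> VV[2]=[0, 2, 3]
Event 6: LOCAL 0: VV[0][0]++ -> VV[0]=[3, 1, 0]
Event 7: SEND 2->0: VV[2][2]++ -> VV[2]=[0, 2, 4], msg_vec=[0, 2, 4]; VV[0]=max(VV[0],msg_vec) then VV[0][0]++ -> VV[0]=[4, 2, 4]
Event 8: LOCAL 2: VV[2][2]++ -> VV[2]=[0, 2, 5]
Event 9: LOCAL 2: VV[2][2]++ -> VV[2]=[0, 2, 6]
Event 10: SEND 1->0: VV[1][1]++ -> VV[1]=[0, 3, 0], msg_vec=[0, 3, 0]; VV[0]=max(VV[0],msg_vec) then VV[0][0]++ -> VV[0]=[5, 3, 4]
Event 1 stamp: [1, 0, 0]
Event 10 stamp: [0, 3, 0]
[1, 0, 0] <= [0, 3, 0]? False
[0, 3, 0] <= [1, 0, 0]? False
Relation: concurrent

Answer: concurrent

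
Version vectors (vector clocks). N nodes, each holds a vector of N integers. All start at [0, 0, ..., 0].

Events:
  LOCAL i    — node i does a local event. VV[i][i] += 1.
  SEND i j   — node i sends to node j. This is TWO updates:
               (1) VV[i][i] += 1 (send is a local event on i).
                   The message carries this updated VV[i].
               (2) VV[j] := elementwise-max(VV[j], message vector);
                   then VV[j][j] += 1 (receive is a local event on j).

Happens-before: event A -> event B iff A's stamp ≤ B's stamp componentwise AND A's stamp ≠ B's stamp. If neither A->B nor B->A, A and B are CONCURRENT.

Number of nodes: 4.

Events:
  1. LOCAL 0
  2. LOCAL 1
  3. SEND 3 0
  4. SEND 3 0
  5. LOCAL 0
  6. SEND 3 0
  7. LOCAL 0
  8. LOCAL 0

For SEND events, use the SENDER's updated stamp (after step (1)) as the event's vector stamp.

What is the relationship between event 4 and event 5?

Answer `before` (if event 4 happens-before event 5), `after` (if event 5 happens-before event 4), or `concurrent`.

Initial: VV[0]=[0, 0, 0, 0]
Initial: VV[1]=[0, 0, 0, 0]
Initial: VV[2]=[0, 0, 0, 0]
Initial: VV[3]=[0, 0, 0, 0]
Event 1: LOCAL 0: VV[0][0]++ -> VV[0]=[1, 0, 0, 0]
Event 2: LOCAL 1: VV[1][1]++ -> VV[1]=[0, 1, 0, 0]
Event 3: SEND 3->0: VV[3][3]++ -> VV[3]=[0, 0, 0, 1], msg_vec=[0, 0, 0, 1]; VV[0]=max(VV[0],msg_vec) then VV[0][0]++ -> VV[0]=[2, 0, 0, 1]
Event 4: SEND 3->0: VV[3][3]++ -> VV[3]=[0, 0, 0, 2], msg_vec=[0, 0, 0, 2]; VV[0]=max(VV[0],msg_vec) then VV[0][0]++ -> VV[0]=[3, 0, 0, 2]
Event 5: LOCAL 0: VV[0][0]++ -> VV[0]=[4, 0, 0, 2]
Event 6: SEND 3->0: VV[3][3]++ -> VV[3]=[0, 0, 0, 3], msg_vec=[0, 0, 0, 3]; VV[0]=max(VV[0],msg_vec) then VV[0][0]++ -> VV[0]=[5, 0, 0, 3]
Event 7: LOCAL 0: VV[0][0]++ -> VV[0]=[6, 0, 0, 3]
Event 8: LOCAL 0: VV[0][0]++ -> VV[0]=[7, 0, 0, 3]
Event 4 stamp: [0, 0, 0, 2]
Event 5 stamp: [4, 0, 0, 2]
[0, 0, 0, 2] <= [4, 0, 0, 2]? True
[4, 0, 0, 2] <= [0, 0, 0, 2]? False
Relation: before

Answer: before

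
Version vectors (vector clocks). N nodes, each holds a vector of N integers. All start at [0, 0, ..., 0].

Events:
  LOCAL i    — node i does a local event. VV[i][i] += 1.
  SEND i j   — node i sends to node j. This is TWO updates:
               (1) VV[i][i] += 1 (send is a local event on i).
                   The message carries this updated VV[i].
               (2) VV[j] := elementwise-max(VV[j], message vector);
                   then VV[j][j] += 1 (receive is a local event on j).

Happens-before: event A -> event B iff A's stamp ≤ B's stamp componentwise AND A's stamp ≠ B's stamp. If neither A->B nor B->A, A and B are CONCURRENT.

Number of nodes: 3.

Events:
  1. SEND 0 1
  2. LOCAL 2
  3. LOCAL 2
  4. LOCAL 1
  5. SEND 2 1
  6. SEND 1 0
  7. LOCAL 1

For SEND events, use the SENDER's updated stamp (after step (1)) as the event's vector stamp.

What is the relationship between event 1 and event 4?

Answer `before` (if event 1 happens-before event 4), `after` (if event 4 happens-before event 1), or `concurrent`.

Answer: before

Derivation:
Initial: VV[0]=[0, 0, 0]
Initial: VV[1]=[0, 0, 0]
Initial: VV[2]=[0, 0, 0]
Event 1: SEND 0->1: VV[0][0]++ -> VV[0]=[1, 0, 0], msg_vec=[1, 0, 0]; VV[1]=max(VV[1],msg_vec) then VV[1][1]++ -> VV[1]=[1, 1, 0]
Event 2: LOCAL 2: VV[2][2]++ -> VV[2]=[0, 0, 1]
Event 3: LOCAL 2: VV[2][2]++ -> VV[2]=[0, 0, 2]
Event 4: LOCAL 1: VV[1][1]++ -> VV[1]=[1, 2, 0]
Event 5: SEND 2->1: VV[2][2]++ -> VV[2]=[0, 0, 3], msg_vec=[0, 0, 3]; VV[1]=max(VV[1],msg_vec) then VV[1][1]++ -> VV[1]=[1, 3, 3]
Event 6: SEND 1->0: VV[1][1]++ -> VV[1]=[1, 4, 3], msg_vec=[1, 4, 3]; VV[0]=max(VV[0],msg_vec) then VV[0][0]++ -> VV[0]=[2, 4, 3]
Event 7: LOCAL 1: VV[1][1]++ -> VV[1]=[1, 5, 3]
Event 1 stamp: [1, 0, 0]
Event 4 stamp: [1, 2, 0]
[1, 0, 0] <= [1, 2, 0]? True
[1, 2, 0] <= [1, 0, 0]? False
Relation: before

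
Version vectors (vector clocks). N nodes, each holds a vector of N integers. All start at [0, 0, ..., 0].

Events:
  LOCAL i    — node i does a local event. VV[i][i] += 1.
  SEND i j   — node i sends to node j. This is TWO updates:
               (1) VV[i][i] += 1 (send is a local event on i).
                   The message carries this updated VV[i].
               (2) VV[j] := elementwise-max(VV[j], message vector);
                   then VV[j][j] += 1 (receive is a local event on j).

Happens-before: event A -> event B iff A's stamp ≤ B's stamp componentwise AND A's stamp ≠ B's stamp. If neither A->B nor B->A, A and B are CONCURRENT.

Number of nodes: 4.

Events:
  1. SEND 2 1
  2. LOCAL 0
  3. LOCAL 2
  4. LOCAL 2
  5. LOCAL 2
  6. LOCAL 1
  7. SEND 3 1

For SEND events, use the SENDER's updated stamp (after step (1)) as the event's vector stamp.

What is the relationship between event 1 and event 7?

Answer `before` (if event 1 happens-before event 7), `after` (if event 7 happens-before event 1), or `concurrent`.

Answer: concurrent

Derivation:
Initial: VV[0]=[0, 0, 0, 0]
Initial: VV[1]=[0, 0, 0, 0]
Initial: VV[2]=[0, 0, 0, 0]
Initial: VV[3]=[0, 0, 0, 0]
Event 1: SEND 2->1: VV[2][2]++ -> VV[2]=[0, 0, 1, 0], msg_vec=[0, 0, 1, 0]; VV[1]=max(VV[1],msg_vec) then VV[1][1]++ -> VV[1]=[0, 1, 1, 0]
Event 2: LOCAL 0: VV[0][0]++ -> VV[0]=[1, 0, 0, 0]
Event 3: LOCAL 2: VV[2][2]++ -> VV[2]=[0, 0, 2, 0]
Event 4: LOCAL 2: VV[2][2]++ -> VV[2]=[0, 0, 3, 0]
Event 5: LOCAL 2: VV[2][2]++ -> VV[2]=[0, 0, 4, 0]
Event 6: LOCAL 1: VV[1][1]++ -> VV[1]=[0, 2, 1, 0]
Event 7: SEND 3->1: VV[3][3]++ -> VV[3]=[0, 0, 0, 1], msg_vec=[0, 0, 0, 1]; VV[1]=max(VV[1],msg_vec) then VV[1][1]++ -> VV[1]=[0, 3, 1, 1]
Event 1 stamp: [0, 0, 1, 0]
Event 7 stamp: [0, 0, 0, 1]
[0, 0, 1, 0] <= [0, 0, 0, 1]? False
[0, 0, 0, 1] <= [0, 0, 1, 0]? False
Relation: concurrent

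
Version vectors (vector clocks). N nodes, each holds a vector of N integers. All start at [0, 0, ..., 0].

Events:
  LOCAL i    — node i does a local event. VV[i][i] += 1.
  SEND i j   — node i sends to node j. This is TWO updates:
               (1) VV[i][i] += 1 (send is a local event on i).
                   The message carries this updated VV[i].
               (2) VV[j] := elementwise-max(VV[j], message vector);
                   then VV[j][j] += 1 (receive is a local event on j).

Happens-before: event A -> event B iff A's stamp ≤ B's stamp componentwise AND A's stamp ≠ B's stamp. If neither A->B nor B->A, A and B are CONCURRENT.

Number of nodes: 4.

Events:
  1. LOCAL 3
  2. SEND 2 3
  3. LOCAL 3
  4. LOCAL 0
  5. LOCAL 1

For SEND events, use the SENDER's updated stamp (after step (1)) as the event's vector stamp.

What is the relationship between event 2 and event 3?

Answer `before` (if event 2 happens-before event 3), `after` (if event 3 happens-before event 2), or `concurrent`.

Initial: VV[0]=[0, 0, 0, 0]
Initial: VV[1]=[0, 0, 0, 0]
Initial: VV[2]=[0, 0, 0, 0]
Initial: VV[3]=[0, 0, 0, 0]
Event 1: LOCAL 3: VV[3][3]++ -> VV[3]=[0, 0, 0, 1]
Event 2: SEND 2->3: VV[2][2]++ -> VV[2]=[0, 0, 1, 0], msg_vec=[0, 0, 1, 0]; VV[3]=max(VV[3],msg_vec) then VV[3][3]++ -> VV[3]=[0, 0, 1, 2]
Event 3: LOCAL 3: VV[3][3]++ -> VV[3]=[0, 0, 1, 3]
Event 4: LOCAL 0: VV[0][0]++ -> VV[0]=[1, 0, 0, 0]
Event 5: LOCAL 1: VV[1][1]++ -> VV[1]=[0, 1, 0, 0]
Event 2 stamp: [0, 0, 1, 0]
Event 3 stamp: [0, 0, 1, 3]
[0, 0, 1, 0] <= [0, 0, 1, 3]? True
[0, 0, 1, 3] <= [0, 0, 1, 0]? False
Relation: before

Answer: before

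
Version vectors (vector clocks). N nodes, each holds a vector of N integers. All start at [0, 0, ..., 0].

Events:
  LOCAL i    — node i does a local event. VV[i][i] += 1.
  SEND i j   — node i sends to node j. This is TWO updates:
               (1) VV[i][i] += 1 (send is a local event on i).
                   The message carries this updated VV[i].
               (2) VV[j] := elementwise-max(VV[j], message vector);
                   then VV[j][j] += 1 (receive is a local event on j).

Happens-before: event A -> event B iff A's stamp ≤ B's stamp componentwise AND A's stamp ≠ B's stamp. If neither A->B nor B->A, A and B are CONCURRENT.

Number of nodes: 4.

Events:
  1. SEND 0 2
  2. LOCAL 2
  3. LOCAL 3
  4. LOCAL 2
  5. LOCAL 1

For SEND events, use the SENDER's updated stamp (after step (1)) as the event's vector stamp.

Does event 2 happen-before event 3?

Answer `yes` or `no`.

Answer: no

Derivation:
Initial: VV[0]=[0, 0, 0, 0]
Initial: VV[1]=[0, 0, 0, 0]
Initial: VV[2]=[0, 0, 0, 0]
Initial: VV[3]=[0, 0, 0, 0]
Event 1: SEND 0->2: VV[0][0]++ -> VV[0]=[1, 0, 0, 0], msg_vec=[1, 0, 0, 0]; VV[2]=max(VV[2],msg_vec) then VV[2][2]++ -> VV[2]=[1, 0, 1, 0]
Event 2: LOCAL 2: VV[2][2]++ -> VV[2]=[1, 0, 2, 0]
Event 3: LOCAL 3: VV[3][3]++ -> VV[3]=[0, 0, 0, 1]
Event 4: LOCAL 2: VV[2][2]++ -> VV[2]=[1, 0, 3, 0]
Event 5: LOCAL 1: VV[1][1]++ -> VV[1]=[0, 1, 0, 0]
Event 2 stamp: [1, 0, 2, 0]
Event 3 stamp: [0, 0, 0, 1]
[1, 0, 2, 0] <= [0, 0, 0, 1]? False. Equal? False. Happens-before: False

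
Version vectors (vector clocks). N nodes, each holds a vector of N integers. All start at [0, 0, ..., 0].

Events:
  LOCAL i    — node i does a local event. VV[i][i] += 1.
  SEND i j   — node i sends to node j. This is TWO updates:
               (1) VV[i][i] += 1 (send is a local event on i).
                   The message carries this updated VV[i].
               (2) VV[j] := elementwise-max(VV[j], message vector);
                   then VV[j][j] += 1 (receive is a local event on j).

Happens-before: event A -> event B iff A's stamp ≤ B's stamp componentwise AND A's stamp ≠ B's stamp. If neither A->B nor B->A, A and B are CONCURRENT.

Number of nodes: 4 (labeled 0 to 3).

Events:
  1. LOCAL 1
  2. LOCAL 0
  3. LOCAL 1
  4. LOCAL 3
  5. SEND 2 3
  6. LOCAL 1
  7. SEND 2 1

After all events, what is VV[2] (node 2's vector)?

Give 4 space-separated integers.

Initial: VV[0]=[0, 0, 0, 0]
Initial: VV[1]=[0, 0, 0, 0]
Initial: VV[2]=[0, 0, 0, 0]
Initial: VV[3]=[0, 0, 0, 0]
Event 1: LOCAL 1: VV[1][1]++ -> VV[1]=[0, 1, 0, 0]
Event 2: LOCAL 0: VV[0][0]++ -> VV[0]=[1, 0, 0, 0]
Event 3: LOCAL 1: VV[1][1]++ -> VV[1]=[0, 2, 0, 0]
Event 4: LOCAL 3: VV[3][3]++ -> VV[3]=[0, 0, 0, 1]
Event 5: SEND 2->3: VV[2][2]++ -> VV[2]=[0, 0, 1, 0], msg_vec=[0, 0, 1, 0]; VV[3]=max(VV[3],msg_vec) then VV[3][3]++ -> VV[3]=[0, 0, 1, 2]
Event 6: LOCAL 1: VV[1][1]++ -> VV[1]=[0, 3, 0, 0]
Event 7: SEND 2->1: VV[2][2]++ -> VV[2]=[0, 0, 2, 0], msg_vec=[0, 0, 2, 0]; VV[1]=max(VV[1],msg_vec) then VV[1][1]++ -> VV[1]=[0, 4, 2, 0]
Final vectors: VV[0]=[1, 0, 0, 0]; VV[1]=[0, 4, 2, 0]; VV[2]=[0, 0, 2, 0]; VV[3]=[0, 0, 1, 2]

Answer: 0 0 2 0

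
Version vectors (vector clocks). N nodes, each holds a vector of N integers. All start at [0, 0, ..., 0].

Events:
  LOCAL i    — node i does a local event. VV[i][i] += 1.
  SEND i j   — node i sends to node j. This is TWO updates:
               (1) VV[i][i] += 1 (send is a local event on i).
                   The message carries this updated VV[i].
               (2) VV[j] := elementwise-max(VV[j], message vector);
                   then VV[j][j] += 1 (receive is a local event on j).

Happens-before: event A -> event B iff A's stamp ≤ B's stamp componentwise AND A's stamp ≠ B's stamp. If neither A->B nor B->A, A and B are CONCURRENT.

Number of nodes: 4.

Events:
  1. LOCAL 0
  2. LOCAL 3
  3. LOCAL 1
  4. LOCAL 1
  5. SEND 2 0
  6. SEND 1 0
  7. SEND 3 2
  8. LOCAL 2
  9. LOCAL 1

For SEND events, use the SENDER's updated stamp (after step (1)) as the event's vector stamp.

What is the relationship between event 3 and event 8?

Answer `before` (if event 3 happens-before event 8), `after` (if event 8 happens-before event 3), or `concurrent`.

Initial: VV[0]=[0, 0, 0, 0]
Initial: VV[1]=[0, 0, 0, 0]
Initial: VV[2]=[0, 0, 0, 0]
Initial: VV[3]=[0, 0, 0, 0]
Event 1: LOCAL 0: VV[0][0]++ -> VV[0]=[1, 0, 0, 0]
Event 2: LOCAL 3: VV[3][3]++ -> VV[3]=[0, 0, 0, 1]
Event 3: LOCAL 1: VV[1][1]++ -> VV[1]=[0, 1, 0, 0]
Event 4: LOCAL 1: VV[1][1]++ -> VV[1]=[0, 2, 0, 0]
Event 5: SEND 2->0: VV[2][2]++ -> VV[2]=[0, 0, 1, 0], msg_vec=[0, 0, 1, 0]; VV[0]=max(VV[0],msg_vec) then VV[0][0]++ -> VV[0]=[2, 0, 1, 0]
Event 6: SEND 1->0: VV[1][1]++ -> VV[1]=[0, 3, 0, 0], msg_vec=[0, 3, 0, 0]; VV[0]=max(VV[0],msg_vec) then VV[0][0]++ -> VV[0]=[3, 3, 1, 0]
Event 7: SEND 3->2: VV[3][3]++ -> VV[3]=[0, 0, 0, 2], msg_vec=[0, 0, 0, 2]; VV[2]=max(VV[2],msg_vec) then VV[2][2]++ -> VV[2]=[0, 0, 2, 2]
Event 8: LOCAL 2: VV[2][2]++ -> VV[2]=[0, 0, 3, 2]
Event 9: LOCAL 1: VV[1][1]++ -> VV[1]=[0, 4, 0, 0]
Event 3 stamp: [0, 1, 0, 0]
Event 8 stamp: [0, 0, 3, 2]
[0, 1, 0, 0] <= [0, 0, 3, 2]? False
[0, 0, 3, 2] <= [0, 1, 0, 0]? False
Relation: concurrent

Answer: concurrent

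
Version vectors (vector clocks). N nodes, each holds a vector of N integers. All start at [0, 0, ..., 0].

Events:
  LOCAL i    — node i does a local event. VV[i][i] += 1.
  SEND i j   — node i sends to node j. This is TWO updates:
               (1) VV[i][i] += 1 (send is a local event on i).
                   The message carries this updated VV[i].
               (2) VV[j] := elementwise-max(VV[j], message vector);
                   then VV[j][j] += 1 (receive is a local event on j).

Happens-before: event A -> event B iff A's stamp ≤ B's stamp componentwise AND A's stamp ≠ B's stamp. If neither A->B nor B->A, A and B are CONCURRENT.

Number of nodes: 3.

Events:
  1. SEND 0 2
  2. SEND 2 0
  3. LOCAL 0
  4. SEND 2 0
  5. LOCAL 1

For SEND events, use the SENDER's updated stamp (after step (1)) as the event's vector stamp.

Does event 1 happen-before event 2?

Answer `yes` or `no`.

Initial: VV[0]=[0, 0, 0]
Initial: VV[1]=[0, 0, 0]
Initial: VV[2]=[0, 0, 0]
Event 1: SEND 0->2: VV[0][0]++ -> VV[0]=[1, 0, 0], msg_vec=[1, 0, 0]; VV[2]=max(VV[2],msg_vec) then VV[2][2]++ -> VV[2]=[1, 0, 1]
Event 2: SEND 2->0: VV[2][2]++ -> VV[2]=[1, 0, 2], msg_vec=[1, 0, 2]; VV[0]=max(VV[0],msg_vec) then VV[0][0]++ -> VV[0]=[2, 0, 2]
Event 3: LOCAL 0: VV[0][0]++ -> VV[0]=[3, 0, 2]
Event 4: SEND 2->0: VV[2][2]++ -> VV[2]=[1, 0, 3], msg_vec=[1, 0, 3]; VV[0]=max(VV[0],msg_vec) then VV[0][0]++ -> VV[0]=[4, 0, 3]
Event 5: LOCAL 1: VV[1][1]++ -> VV[1]=[0, 1, 0]
Event 1 stamp: [1, 0, 0]
Event 2 stamp: [1, 0, 2]
[1, 0, 0] <= [1, 0, 2]? True. Equal? False. Happens-before: True

Answer: yes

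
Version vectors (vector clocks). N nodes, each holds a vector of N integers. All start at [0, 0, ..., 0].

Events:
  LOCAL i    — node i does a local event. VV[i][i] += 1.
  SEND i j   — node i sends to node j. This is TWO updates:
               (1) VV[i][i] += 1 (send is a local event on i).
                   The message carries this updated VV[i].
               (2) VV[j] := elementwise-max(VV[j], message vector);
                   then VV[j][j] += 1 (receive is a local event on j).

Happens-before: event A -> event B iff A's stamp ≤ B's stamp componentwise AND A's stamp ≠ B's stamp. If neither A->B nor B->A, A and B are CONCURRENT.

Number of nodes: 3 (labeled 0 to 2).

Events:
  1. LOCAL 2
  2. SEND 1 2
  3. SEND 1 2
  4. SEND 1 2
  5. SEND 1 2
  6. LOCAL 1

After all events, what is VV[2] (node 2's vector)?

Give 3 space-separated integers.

Initial: VV[0]=[0, 0, 0]
Initial: VV[1]=[0, 0, 0]
Initial: VV[2]=[0, 0, 0]
Event 1: LOCAL 2: VV[2][2]++ -> VV[2]=[0, 0, 1]
Event 2: SEND 1->2: VV[1][1]++ -> VV[1]=[0, 1, 0], msg_vec=[0, 1, 0]; VV[2]=max(VV[2],msg_vec) then VV[2][2]++ -> VV[2]=[0, 1, 2]
Event 3: SEND 1->2: VV[1][1]++ -> VV[1]=[0, 2, 0], msg_vec=[0, 2, 0]; VV[2]=max(VV[2],msg_vec) then VV[2][2]++ -> VV[2]=[0, 2, 3]
Event 4: SEND 1->2: VV[1][1]++ -> VV[1]=[0, 3, 0], msg_vec=[0, 3, 0]; VV[2]=max(VV[2],msg_vec) then VV[2][2]++ -> VV[2]=[0, 3, 4]
Event 5: SEND 1->2: VV[1][1]++ -> VV[1]=[0, 4, 0], msg_vec=[0, 4, 0]; VV[2]=max(VV[2],msg_vec) then VV[2][2]++ -> VV[2]=[0, 4, 5]
Event 6: LOCAL 1: VV[1][1]++ -> VV[1]=[0, 5, 0]
Final vectors: VV[0]=[0, 0, 0]; VV[1]=[0, 5, 0]; VV[2]=[0, 4, 5]

Answer: 0 4 5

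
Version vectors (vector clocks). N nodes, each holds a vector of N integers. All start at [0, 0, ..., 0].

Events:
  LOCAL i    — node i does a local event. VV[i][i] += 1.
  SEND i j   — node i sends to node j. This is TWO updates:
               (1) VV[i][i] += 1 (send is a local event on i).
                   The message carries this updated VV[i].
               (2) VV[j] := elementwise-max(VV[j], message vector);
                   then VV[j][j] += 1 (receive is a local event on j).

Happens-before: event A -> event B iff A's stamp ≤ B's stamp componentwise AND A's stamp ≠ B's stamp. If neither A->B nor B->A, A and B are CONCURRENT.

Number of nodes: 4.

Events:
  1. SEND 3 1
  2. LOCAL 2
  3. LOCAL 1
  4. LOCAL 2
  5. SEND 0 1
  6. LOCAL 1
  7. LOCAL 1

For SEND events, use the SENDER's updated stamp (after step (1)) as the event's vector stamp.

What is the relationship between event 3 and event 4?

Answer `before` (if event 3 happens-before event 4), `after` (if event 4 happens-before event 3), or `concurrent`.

Answer: concurrent

Derivation:
Initial: VV[0]=[0, 0, 0, 0]
Initial: VV[1]=[0, 0, 0, 0]
Initial: VV[2]=[0, 0, 0, 0]
Initial: VV[3]=[0, 0, 0, 0]
Event 1: SEND 3->1: VV[3][3]++ -> VV[3]=[0, 0, 0, 1], msg_vec=[0, 0, 0, 1]; VV[1]=max(VV[1],msg_vec) then VV[1][1]++ -> VV[1]=[0, 1, 0, 1]
Event 2: LOCAL 2: VV[2][2]++ -> VV[2]=[0, 0, 1, 0]
Event 3: LOCAL 1: VV[1][1]++ -> VV[1]=[0, 2, 0, 1]
Event 4: LOCAL 2: VV[2][2]++ -> VV[2]=[0, 0, 2, 0]
Event 5: SEND 0->1: VV[0][0]++ -> VV[0]=[1, 0, 0, 0], msg_vec=[1, 0, 0, 0]; VV[1]=max(VV[1],msg_vec) then VV[1][1]++ -> VV[1]=[1, 3, 0, 1]
Event 6: LOCAL 1: VV[1][1]++ -> VV[1]=[1, 4, 0, 1]
Event 7: LOCAL 1: VV[1][1]++ -> VV[1]=[1, 5, 0, 1]
Event 3 stamp: [0, 2, 0, 1]
Event 4 stamp: [0, 0, 2, 0]
[0, 2, 0, 1] <= [0, 0, 2, 0]? False
[0, 0, 2, 0] <= [0, 2, 0, 1]? False
Relation: concurrent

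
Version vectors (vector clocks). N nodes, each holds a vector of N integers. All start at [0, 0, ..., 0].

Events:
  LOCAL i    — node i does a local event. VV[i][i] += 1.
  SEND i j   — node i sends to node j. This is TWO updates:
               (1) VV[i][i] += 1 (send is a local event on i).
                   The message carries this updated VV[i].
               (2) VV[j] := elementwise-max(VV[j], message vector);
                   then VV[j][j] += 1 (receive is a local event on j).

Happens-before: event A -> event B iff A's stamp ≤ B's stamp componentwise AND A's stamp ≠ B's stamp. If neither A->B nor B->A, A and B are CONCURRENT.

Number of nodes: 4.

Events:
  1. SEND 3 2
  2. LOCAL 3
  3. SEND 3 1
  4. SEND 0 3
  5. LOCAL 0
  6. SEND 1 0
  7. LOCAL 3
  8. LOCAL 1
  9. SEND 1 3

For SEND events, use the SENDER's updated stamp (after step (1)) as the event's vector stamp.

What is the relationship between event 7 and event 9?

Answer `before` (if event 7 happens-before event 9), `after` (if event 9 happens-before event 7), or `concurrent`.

Initial: VV[0]=[0, 0, 0, 0]
Initial: VV[1]=[0, 0, 0, 0]
Initial: VV[2]=[0, 0, 0, 0]
Initial: VV[3]=[0, 0, 0, 0]
Event 1: SEND 3->2: VV[3][3]++ -> VV[3]=[0, 0, 0, 1], msg_vec=[0, 0, 0, 1]; VV[2]=max(VV[2],msg_vec) then VV[2][2]++ -> VV[2]=[0, 0, 1, 1]
Event 2: LOCAL 3: VV[3][3]++ -> VV[3]=[0, 0, 0, 2]
Event 3: SEND 3->1: VV[3][3]++ -> VV[3]=[0, 0, 0, 3], msg_vec=[0, 0, 0, 3]; VV[1]=max(VV[1],msg_vec) then VV[1][1]++ -> VV[1]=[0, 1, 0, 3]
Event 4: SEND 0->3: VV[0][0]++ -> VV[0]=[1, 0, 0, 0], msg_vec=[1, 0, 0, 0]; VV[3]=max(VV[3],msg_vec) then VV[3][3]++ -> VV[3]=[1, 0, 0, 4]
Event 5: LOCAL 0: VV[0][0]++ -> VV[0]=[2, 0, 0, 0]
Event 6: SEND 1->0: VV[1][1]++ -> VV[1]=[0, 2, 0, 3], msg_vec=[0, 2, 0, 3]; VV[0]=max(VV[0],msg_vec) then VV[0][0]++ -> VV[0]=[3, 2, 0, 3]
Event 7: LOCAL 3: VV[3][3]++ -> VV[3]=[1, 0, 0, 5]
Event 8: LOCAL 1: VV[1][1]++ -> VV[1]=[0, 3, 0, 3]
Event 9: SEND 1->3: VV[1][1]++ -> VV[1]=[0, 4, 0, 3], msg_vec=[0, 4, 0, 3]; VV[3]=max(VV[3],msg_vec) then VV[3][3]++ -> VV[3]=[1, 4, 0, 6]
Event 7 stamp: [1, 0, 0, 5]
Event 9 stamp: [0, 4, 0, 3]
[1, 0, 0, 5] <= [0, 4, 0, 3]? False
[0, 4, 0, 3] <= [1, 0, 0, 5]? False
Relation: concurrent

Answer: concurrent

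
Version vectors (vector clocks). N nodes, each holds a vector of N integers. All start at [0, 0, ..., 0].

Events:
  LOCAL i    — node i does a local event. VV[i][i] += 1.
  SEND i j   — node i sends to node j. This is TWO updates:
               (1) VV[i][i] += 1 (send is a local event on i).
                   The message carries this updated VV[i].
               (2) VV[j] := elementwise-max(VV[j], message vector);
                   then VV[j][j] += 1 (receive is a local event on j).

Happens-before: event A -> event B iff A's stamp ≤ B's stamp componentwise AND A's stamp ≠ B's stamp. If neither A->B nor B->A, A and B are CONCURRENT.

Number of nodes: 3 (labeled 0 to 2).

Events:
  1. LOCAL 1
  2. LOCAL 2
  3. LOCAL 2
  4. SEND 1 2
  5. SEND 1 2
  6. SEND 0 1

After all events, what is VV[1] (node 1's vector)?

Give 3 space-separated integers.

Answer: 1 4 0

Derivation:
Initial: VV[0]=[0, 0, 0]
Initial: VV[1]=[0, 0, 0]
Initial: VV[2]=[0, 0, 0]
Event 1: LOCAL 1: VV[1][1]++ -> VV[1]=[0, 1, 0]
Event 2: LOCAL 2: VV[2][2]++ -> VV[2]=[0, 0, 1]
Event 3: LOCAL 2: VV[2][2]++ -> VV[2]=[0, 0, 2]
Event 4: SEND 1->2: VV[1][1]++ -> VV[1]=[0, 2, 0], msg_vec=[0, 2, 0]; VV[2]=max(VV[2],msg_vec) then VV[2][2]++ -> VV[2]=[0, 2, 3]
Event 5: SEND 1->2: VV[1][1]++ -> VV[1]=[0, 3, 0], msg_vec=[0, 3, 0]; VV[2]=max(VV[2],msg_vec) then VV[2][2]++ -> VV[2]=[0, 3, 4]
Event 6: SEND 0->1: VV[0][0]++ -> VV[0]=[1, 0, 0], msg_vec=[1, 0, 0]; VV[1]=max(VV[1],msg_vec) then VV[1][1]++ -> VV[1]=[1, 4, 0]
Final vectors: VV[0]=[1, 0, 0]; VV[1]=[1, 4, 0]; VV[2]=[0, 3, 4]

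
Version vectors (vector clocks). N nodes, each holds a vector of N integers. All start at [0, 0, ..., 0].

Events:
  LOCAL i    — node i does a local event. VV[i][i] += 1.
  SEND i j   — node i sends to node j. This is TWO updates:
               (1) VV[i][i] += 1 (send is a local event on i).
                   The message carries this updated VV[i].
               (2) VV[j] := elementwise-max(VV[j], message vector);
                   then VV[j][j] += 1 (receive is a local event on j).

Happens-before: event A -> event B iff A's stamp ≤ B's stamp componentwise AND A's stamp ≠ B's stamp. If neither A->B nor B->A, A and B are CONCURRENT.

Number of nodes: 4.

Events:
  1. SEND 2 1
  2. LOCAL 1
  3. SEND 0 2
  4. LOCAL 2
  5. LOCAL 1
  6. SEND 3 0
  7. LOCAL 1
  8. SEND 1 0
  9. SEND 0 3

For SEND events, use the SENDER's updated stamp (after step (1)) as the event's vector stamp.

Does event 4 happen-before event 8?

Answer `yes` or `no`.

Answer: no

Derivation:
Initial: VV[0]=[0, 0, 0, 0]
Initial: VV[1]=[0, 0, 0, 0]
Initial: VV[2]=[0, 0, 0, 0]
Initial: VV[3]=[0, 0, 0, 0]
Event 1: SEND 2->1: VV[2][2]++ -> VV[2]=[0, 0, 1, 0], msg_vec=[0, 0, 1, 0]; VV[1]=max(VV[1],msg_vec) then VV[1][1]++ -> VV[1]=[0, 1, 1, 0]
Event 2: LOCAL 1: VV[1][1]++ -> VV[1]=[0, 2, 1, 0]
Event 3: SEND 0->2: VV[0][0]++ -> VV[0]=[1, 0, 0, 0], msg_vec=[1, 0, 0, 0]; VV[2]=max(VV[2],msg_vec) then VV[2][2]++ -> VV[2]=[1, 0, 2, 0]
Event 4: LOCAL 2: VV[2][2]++ -> VV[2]=[1, 0, 3, 0]
Event 5: LOCAL 1: VV[1][1]++ -> VV[1]=[0, 3, 1, 0]
Event 6: SEND 3->0: VV[3][3]++ -> VV[3]=[0, 0, 0, 1], msg_vec=[0, 0, 0, 1]; VV[0]=max(VV[0],msg_vec) then VV[0][0]++ -> VV[0]=[2, 0, 0, 1]
Event 7: LOCAL 1: VV[1][1]++ -> VV[1]=[0, 4, 1, 0]
Event 8: SEND 1->0: VV[1][1]++ -> VV[1]=[0, 5, 1, 0], msg_vec=[0, 5, 1, 0]; VV[0]=max(VV[0],msg_vec) then VV[0][0]++ -> VV[0]=[3, 5, 1, 1]
Event 9: SEND 0->3: VV[0][0]++ -> VV[0]=[4, 5, 1, 1], msg_vec=[4, 5, 1, 1]; VV[3]=max(VV[3],msg_vec) then VV[3][3]++ -> VV[3]=[4, 5, 1, 2]
Event 4 stamp: [1, 0, 3, 0]
Event 8 stamp: [0, 5, 1, 0]
[1, 0, 3, 0] <= [0, 5, 1, 0]? False. Equal? False. Happens-before: False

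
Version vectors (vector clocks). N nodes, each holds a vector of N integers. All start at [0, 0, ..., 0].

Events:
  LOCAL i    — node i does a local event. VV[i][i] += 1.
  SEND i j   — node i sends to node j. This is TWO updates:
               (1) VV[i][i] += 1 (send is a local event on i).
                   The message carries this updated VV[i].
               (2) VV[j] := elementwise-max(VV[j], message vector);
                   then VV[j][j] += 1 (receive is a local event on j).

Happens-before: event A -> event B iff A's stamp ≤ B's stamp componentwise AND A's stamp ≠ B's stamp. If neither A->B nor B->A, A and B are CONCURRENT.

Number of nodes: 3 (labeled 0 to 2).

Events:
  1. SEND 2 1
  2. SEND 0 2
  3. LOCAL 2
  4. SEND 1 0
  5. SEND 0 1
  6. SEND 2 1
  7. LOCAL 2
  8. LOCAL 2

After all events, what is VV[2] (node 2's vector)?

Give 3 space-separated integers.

Initial: VV[0]=[0, 0, 0]
Initial: VV[1]=[0, 0, 0]
Initial: VV[2]=[0, 0, 0]
Event 1: SEND 2->1: VV[2][2]++ -> VV[2]=[0, 0, 1], msg_vec=[0, 0, 1]; VV[1]=max(VV[1],msg_vec) then VV[1][1]++ -> VV[1]=[0, 1, 1]
Event 2: SEND 0->2: VV[0][0]++ -> VV[0]=[1, 0, 0], msg_vec=[1, 0, 0]; VV[2]=max(VV[2],msg_vec) then VV[2][2]++ -> VV[2]=[1, 0, 2]
Event 3: LOCAL 2: VV[2][2]++ -> VV[2]=[1, 0, 3]
Event 4: SEND 1->0: VV[1][1]++ -> VV[1]=[0, 2, 1], msg_vec=[0, 2, 1]; VV[0]=max(VV[0],msg_vec) then VV[0][0]++ -> VV[0]=[2, 2, 1]
Event 5: SEND 0->1: VV[0][0]++ -> VV[0]=[3, 2, 1], msg_vec=[3, 2, 1]; VV[1]=max(VV[1],msg_vec) then VV[1][1]++ -> VV[1]=[3, 3, 1]
Event 6: SEND 2->1: VV[2][2]++ -> VV[2]=[1, 0, 4], msg_vec=[1, 0, 4]; VV[1]=max(VV[1],msg_vec) then VV[1][1]++ -> VV[1]=[3, 4, 4]
Event 7: LOCAL 2: VV[2][2]++ -> VV[2]=[1, 0, 5]
Event 8: LOCAL 2: VV[2][2]++ -> VV[2]=[1, 0, 6]
Final vectors: VV[0]=[3, 2, 1]; VV[1]=[3, 4, 4]; VV[2]=[1, 0, 6]

Answer: 1 0 6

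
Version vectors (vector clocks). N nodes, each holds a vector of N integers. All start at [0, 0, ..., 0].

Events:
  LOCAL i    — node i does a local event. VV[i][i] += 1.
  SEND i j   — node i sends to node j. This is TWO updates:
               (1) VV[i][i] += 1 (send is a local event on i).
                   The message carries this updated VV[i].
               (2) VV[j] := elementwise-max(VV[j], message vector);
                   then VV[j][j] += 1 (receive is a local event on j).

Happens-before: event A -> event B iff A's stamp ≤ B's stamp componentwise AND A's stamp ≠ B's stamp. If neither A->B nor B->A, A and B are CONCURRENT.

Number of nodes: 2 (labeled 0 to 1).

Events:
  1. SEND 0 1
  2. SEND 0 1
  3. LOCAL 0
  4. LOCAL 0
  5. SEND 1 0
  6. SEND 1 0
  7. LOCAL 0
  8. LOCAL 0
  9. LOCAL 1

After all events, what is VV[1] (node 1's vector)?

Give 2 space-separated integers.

Answer: 2 5

Derivation:
Initial: VV[0]=[0, 0]
Initial: VV[1]=[0, 0]
Event 1: SEND 0->1: VV[0][0]++ -> VV[0]=[1, 0], msg_vec=[1, 0]; VV[1]=max(VV[1],msg_vec) then VV[1][1]++ -> VV[1]=[1, 1]
Event 2: SEND 0->1: VV[0][0]++ -> VV[0]=[2, 0], msg_vec=[2, 0]; VV[1]=max(VV[1],msg_vec) then VV[1][1]++ -> VV[1]=[2, 2]
Event 3: LOCAL 0: VV[0][0]++ -> VV[0]=[3, 0]
Event 4: LOCAL 0: VV[0][0]++ -> VV[0]=[4, 0]
Event 5: SEND 1->0: VV[1][1]++ -> VV[1]=[2, 3], msg_vec=[2, 3]; VV[0]=max(VV[0],msg_vec) then VV[0][0]++ -> VV[0]=[5, 3]
Event 6: SEND 1->0: VV[1][1]++ -> VV[1]=[2, 4], msg_vec=[2, 4]; VV[0]=max(VV[0],msg_vec) then VV[0][0]++ -> VV[0]=[6, 4]
Event 7: LOCAL 0: VV[0][0]++ -> VV[0]=[7, 4]
Event 8: LOCAL 0: VV[0][0]++ -> VV[0]=[8, 4]
Event 9: LOCAL 1: VV[1][1]++ -> VV[1]=[2, 5]
Final vectors: VV[0]=[8, 4]; VV[1]=[2, 5]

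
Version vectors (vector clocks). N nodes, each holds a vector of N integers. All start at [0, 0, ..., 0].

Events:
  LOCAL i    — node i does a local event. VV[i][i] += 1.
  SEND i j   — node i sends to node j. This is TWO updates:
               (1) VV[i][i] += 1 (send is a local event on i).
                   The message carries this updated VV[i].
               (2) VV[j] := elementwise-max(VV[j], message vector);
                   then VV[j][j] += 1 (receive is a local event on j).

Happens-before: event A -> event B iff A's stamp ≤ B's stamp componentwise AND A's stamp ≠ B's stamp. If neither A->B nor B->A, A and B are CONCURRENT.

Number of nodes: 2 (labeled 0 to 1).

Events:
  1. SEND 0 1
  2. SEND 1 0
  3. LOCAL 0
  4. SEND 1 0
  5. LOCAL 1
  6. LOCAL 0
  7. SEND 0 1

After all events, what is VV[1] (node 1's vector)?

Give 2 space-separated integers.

Answer: 6 5

Derivation:
Initial: VV[0]=[0, 0]
Initial: VV[1]=[0, 0]
Event 1: SEND 0->1: VV[0][0]++ -> VV[0]=[1, 0], msg_vec=[1, 0]; VV[1]=max(VV[1],msg_vec) then VV[1][1]++ -> VV[1]=[1, 1]
Event 2: SEND 1->0: VV[1][1]++ -> VV[1]=[1, 2], msg_vec=[1, 2]; VV[0]=max(VV[0],msg_vec) then VV[0][0]++ -> VV[0]=[2, 2]
Event 3: LOCAL 0: VV[0][0]++ -> VV[0]=[3, 2]
Event 4: SEND 1->0: VV[1][1]++ -> VV[1]=[1, 3], msg_vec=[1, 3]; VV[0]=max(VV[0],msg_vec) then VV[0][0]++ -> VV[0]=[4, 3]
Event 5: LOCAL 1: VV[1][1]++ -> VV[1]=[1, 4]
Event 6: LOCAL 0: VV[0][0]++ -> VV[0]=[5, 3]
Event 7: SEND 0->1: VV[0][0]++ -> VV[0]=[6, 3], msg_vec=[6, 3]; VV[1]=max(VV[1],msg_vec) then VV[1][1]++ -> VV[1]=[6, 5]
Final vectors: VV[0]=[6, 3]; VV[1]=[6, 5]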